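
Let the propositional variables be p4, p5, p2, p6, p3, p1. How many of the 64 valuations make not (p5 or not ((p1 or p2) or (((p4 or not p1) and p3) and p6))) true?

26

Initial set: {not (p5 or not ((p1 or p2) or (((p4 or not p1) and p3) and p6)))}.
not (p5 or not ((p1 or p2) or (((p4 or not p1) and p3) and p6))): α-rule — add not p5, not not ((p1 or p2) or (((p4 or not p1) and p3) and p6)).
not not ((p1 or p2) or (((p4 or not p1) and p3) and p6)): β-rule — branch into (p1 or p2)  //  (((p4 or not p1) and p3) and p6).
  branch 1 (add (p1 or p2)):
    (p1 or p2): β-rule — branch into p1  //  p2.
      branch 1.1 (add p1):
        ○ open, literals {p1=1, p5=0}.
      branch 1.2 (add p2):
        ○ open, literals {p2=1, p5=0}.
  branch 2 (add (((p4 or not p1) and p3) and p6)):
    (((p4 or not p1) and p3) and p6): α-rule — add ((p4 or not p1) and p3), p6.
    ((p4 or not p1) and p3): α-rule — add (p4 or not p1), p3.
    (p4 or not p1): β-rule — branch into p4  //  not p1.
      branch 2.1 (add p4):
        ○ open, literals {p3=1, p4=1, p5=0, p6=1}.
      branch 2.2 (add not p1):
        ○ open, literals {p1=0, p3=1, p5=0, p6=1}.
0 branches closed, 4 open.
Each open branch fixes some atoms; the unmentioned ones are free. Counting distinct full assignments: branch {p1=1, p5=0} (p4, p2, p6, p3) contributes 16 new; branch {p2=1, p5=0} (p4, p6, p3, p1) contributes 8 new; branch {p3=1, p4=1, p5=0, p6=1} (p2, p1) contributes 1 new; branch {p1=0, p3=1, p5=0, p6=1} (p4, p2) contributes 1 new. Total: 26.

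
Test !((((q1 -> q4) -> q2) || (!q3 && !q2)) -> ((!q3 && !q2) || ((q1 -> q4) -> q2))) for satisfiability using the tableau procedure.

Initial set: {!((((q1 -> q4) -> q2) || (!q3 && !q2)) -> ((!q3 && !q2) || ((q1 -> q4) -> q2)))}.
!((((q1 -> q4) -> q2) || (!q3 && !q2)) -> ((!q3 && !q2) || ((q1 -> q4) -> q2))): α-rule — add (((q1 -> q4) -> q2) || (!q3 && !q2)), !((!q3 && !q2) || ((q1 -> q4) -> q2)).
!((!q3 && !q2) || ((q1 -> q4) -> q2)): α-rule — add !(!q3 && !q2), !((q1 -> q4) -> q2).
!((q1 -> q4) -> q2): α-rule — add (q1 -> q4), !q2.
(((q1 -> q4) -> q2) || (!q3 && !q2)): β-rule — branch into ((q1 -> q4) -> q2)  //  (!q3 && !q2).
  branch 1 (add ((q1 -> q4) -> q2)):
    !(!q3 && !q2): β-rule — branch into !!q3  //  !!q2.
      branch 1.1 (add !!q3):
        (q1 -> q4): β-rule — branch into !q1  //  q4.
          branch 1.1.1 (add !q1):
            ((q1 -> q4) -> q2): β-rule — branch into !(q1 -> q4)  //  q2.
              branch 1.1.1.1 (add !(q1 -> q4)):
                !(q1 -> q4): α-rule — add q1, !q4.
                × closes — contains both q1 and !q1.
              branch 1.1.1.2 (add q2):
                × closes — contains both q2 and !q2.
          branch 1.1.2 (add q4):
            ((q1 -> q4) -> q2): β-rule — branch into !(q1 -> q4)  //  q2.
              branch 1.1.2.1 (add !(q1 -> q4)):
                !(q1 -> q4): α-rule — add q1, !q4.
                × closes — contains both q4 and !q4.
              branch 1.1.2.2 (add q2):
                × closes — contains both q2 and !q2.
      branch 1.2 (add !!q2):
        × closes — contains both q2 and !q2.
  branch 2 (add (!q3 && !q2)):
    (!q3 && !q2): α-rule — add !q3, !q2.
    !(!q3 && !q2): β-rule — branch into !!q3  //  !!q2.
      branch 2.1 (add !!q3):
        × closes — contains both q3 and !q3.
      branch 2.2 (add !!q2):
        × closes — contains both q2 and !q2.
All 7 branches close.
Every branch closed; the formula is unsatisfiable.

Unsatisfiable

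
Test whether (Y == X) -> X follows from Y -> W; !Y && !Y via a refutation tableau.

No

Initial set: {(Y -> W); (!Y && !Y); !((Y == X) -> X)}.
(!Y && !Y): α-rule — add !Y, !Y.
!((Y == X) -> X): α-rule — add (Y == X), !X.
(Y -> W): β-rule — branch into !Y  //  W.
  branch 1 (add !Y):
    (Y == X): β-rule — branch into Y, X  //  !Y, !X.
      branch 1.1 (add Y, X):
        × closes — contains both Y and !Y.
      branch 1.2 (add !Y, !X):
        ○ open, literals {X=0, Y=0}.
  branch 2 (add W):
    (Y == X): β-rule — branch into Y, X  //  !Y, !X.
      branch 2.1 (add Y, X):
        × closes — contains both Y and !Y.
      branch 2.2 (add !Y, !X):
        ○ open, literals {W=1, X=0, Y=0}.
2 branches closed, 2 open.
An open branch gives a countermodel: X=0, Y=0 (unmentioned atoms arbitrary); the premises hold there but the conclusion fails.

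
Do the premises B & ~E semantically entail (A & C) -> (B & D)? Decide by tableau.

No

Initial set: {(B & ~E); ~((A & C) -> (B & D))}.
(B & ~E): α-rule — add B, ~E.
~((A & C) -> (B & D)): α-rule — add (A & C), ~(B & D).
(A & C): α-rule — add A, C.
~(B & D): β-rule — branch into ~B  //  ~D.
  branch 1 (add ~B):
    × closes — contains both B and ~B.
  branch 2 (add ~D):
    ○ open, literals {A=1, B=1, C=1, D=0, E=0}.
1 branch closed, 1 open.
An open branch gives a countermodel: A=1, B=1, C=1, D=0, E=0 (unmentioned atoms arbitrary); the premises hold there but the conclusion fails.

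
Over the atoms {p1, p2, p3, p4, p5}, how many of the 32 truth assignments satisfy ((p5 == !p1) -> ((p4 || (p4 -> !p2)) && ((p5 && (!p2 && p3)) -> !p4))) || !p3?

31

Initial set: {(((p5 == !p1) -> ((p4 || (p4 -> !p2)) && ((p5 && (!p2 && p3)) -> !p4))) || !p3)}.
(((p5 == !p1) -> ((p4 || (p4 -> !p2)) && ((p5 && (!p2 && p3)) -> !p4))) || !p3): β-rule — branch into ((p5 == !p1) -> ((p4 || (p4 -> !p2)) && ((p5 && (!p2 && p3)) -> !p4)))  //  !p3.
  branch 1 (add ((p5 == !p1) -> ((p4 || (p4 -> !p2)) && ((p5 && (!p2 && p3)) -> !p4)))):
    ((p5 == !p1) -> ((p4 || (p4 -> !p2)) && ((p5 && (!p2 && p3)) -> !p4))): β-rule — branch into !(p5 == !p1)  //  ((p4 || (p4 -> !p2)) && ((p5 && (!p2 && p3)) -> !p4)).
      branch 1.1 (add !(p5 == !p1)):
        !(p5 == !p1): β-rule — branch into p5, !!p1  //  !p5, !p1.
          branch 1.1.1 (add p5, !!p1):
            ○ open, literals {p1=true, p5=true}.
          branch 1.1.2 (add !p5, !p1):
            ○ open, literals {p1=false, p5=false}.
      branch 1.2 (add ((p4 || (p4 -> !p2)) && ((p5 && (!p2 && p3)) -> !p4))):
        ((p4 || (p4 -> !p2)) && ((p5 && (!p2 && p3)) -> !p4)): α-rule — add (p4 || (p4 -> !p2)), ((p5 && (!p2 && p3)) -> !p4).
        (p4 || (p4 -> !p2)): β-rule — branch into p4  //  (p4 -> !p2).
          branch 1.2.1 (add p4):
            ((p5 && (!p2 && p3)) -> !p4): β-rule — branch into !(p5 && (!p2 && p3))  //  !p4.
              branch 1.2.1.1 (add !(p5 && (!p2 && p3))):
                !(p5 && (!p2 && p3)): β-rule — branch into !p5  //  !(!p2 && p3).
                  branch 1.2.1.1.1 (add !p5):
                    ○ open, literals {p4=true, p5=false}.
                  branch 1.2.1.1.2 (add !(!p2 && p3)):
                    !(!p2 && p3): β-rule — branch into !!p2  //  !p3.
                      branch 1.2.1.1.2.1 (add !!p2):
                        ○ open, literals {p2=true, p4=true}.
                      branch 1.2.1.1.2.2 (add !p3):
                        ○ open, literals {p3=false, p4=true}.
              branch 1.2.1.2 (add !p4):
                × closes — contains both p4 and !p4.
          branch 1.2.2 (add (p4 -> !p2)):
            ((p5 && (!p2 && p3)) -> !p4): β-rule — branch into !(p5 && (!p2 && p3))  //  !p4.
              branch 1.2.2.1 (add !(p5 && (!p2 && p3))):
                (p4 -> !p2): β-rule — branch into !p4  //  !p2.
                  branch 1.2.2.1.1 (add !p4):
                    !(p5 && (!p2 && p3)): β-rule — branch into !p5  //  !(!p2 && p3).
                      branch 1.2.2.1.1.1 (add !p5):
                        ○ open, literals {p4=false, p5=false}.
                      branch 1.2.2.1.1.2 (add !(!p2 && p3)):
                        !(!p2 && p3): β-rule — branch into !!p2  //  !p3.
                          branch 1.2.2.1.1.2.1 (add !!p2):
                            ○ open, literals {p2=true, p4=false}.
                          branch 1.2.2.1.1.2.2 (add !p3):
                            ○ open, literals {p3=false, p4=false}.
                  branch 1.2.2.1.2 (add !p2):
                    !(p5 && (!p2 && p3)): β-rule — branch into !p5  //  !(!p2 && p3).
                      branch 1.2.2.1.2.1 (add !p5):
                        ○ open, literals {p2=false, p5=false}.
                      branch 1.2.2.1.2.2 (add !(!p2 && p3)):
                        !(!p2 && p3): β-rule — branch into !!p2  //  !p3.
                          branch 1.2.2.1.2.2.1 (add !!p2):
                            × closes — contains both p2 and !p2.
                          branch 1.2.2.1.2.2.2 (add !p3):
                            ○ open, literals {p2=false, p3=false}.
              branch 1.2.2.2 (add !p4):
                (p4 -> !p2): β-rule — branch into !p4  //  !p2.
                  branch 1.2.2.2.1 (add !p4):
                    ○ open, literals {p4=false}.
                  branch 1.2.2.2.2 (add !p2):
                    ○ open, literals {p2=false, p4=false}.
  branch 2 (add !p3):
    ○ open, literals {p3=false}.
2 branches closed, 13 open.
Each open branch fixes some atoms; the unmentioned ones are free. Counting distinct full assignments: branch {p1=true, p5=true} (p2, p3, p4) contributes 8 new; branch {p1=false, p5=false} (p2, p3, p4) contributes 8 new; branch {p4=true, p5=false} (p1, p2, p3) contributes 4 new; branch {p2=true, p4=true} (p1, p3, p5) contributes 2 new; branch {p3=false, p4=true} (p1, p2, p5) contributes 1 new; branch {p4=false, p5=false} (p1, p2, p3) contributes 4 new; branch {p2=true, p4=false} (p1, p3, p5) contributes 2 new; branch {p3=false, p4=false} (p1, p2, p5) contributes 1 new; branch {p2=false, p5=false} (p1, p3, p4) contributes 0 new; branch {p2=false, p3=false} (p1, p4, p5) contributes 0 new; branch {p4=false} (p1, p2, p3, p5) contributes 1 new; branch {p2=false, p4=false} (p1, p3, p5) contributes 0 new; branch {p3=false} (p1, p2, p4, p5) contributes 0 new. Total: 31.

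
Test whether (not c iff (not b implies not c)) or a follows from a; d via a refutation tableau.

Initial set: {a; d; not ((not c iff (not b implies not c)) or a)}.
not ((not c iff (not b implies not c)) or a): α-rule — add not (not c iff (not b implies not c)), not a.
× closes — contains both a and not a.
All 1 branch closes.
Every branch closed, so the premises entail the conclusion.

Yes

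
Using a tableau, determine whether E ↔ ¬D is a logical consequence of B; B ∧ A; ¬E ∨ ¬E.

No

Initial set: {B; (B ∧ A); (¬E ∨ ¬E); ¬(E ↔ ¬D)}.
(B ∧ A): α-rule — add B, A.
(¬E ∨ ¬E): β-rule — branch into ¬E  //  ¬E.
  branch 1 (add ¬E):
    ¬(E ↔ ¬D): β-rule — branch into E, ¬¬D  //  ¬E, ¬D.
      branch 1.1 (add E, ¬¬D):
        × closes — contains both E and ¬E.
      branch 1.2 (add ¬E, ¬D):
        ○ open, literals {A=1, B=1, D=0, E=0}.
  branch 2 (add ¬E):
    ¬(E ↔ ¬D): β-rule — branch into E, ¬¬D  //  ¬E, ¬D.
      branch 2.1 (add E, ¬¬D):
        × closes — contains both E and ¬E.
      branch 2.2 (add ¬E, ¬D):
        ○ open, literals {A=1, B=1, D=0, E=0}.
2 branches closed, 2 open.
An open branch gives a countermodel: A=1, B=1, D=0, E=0 (unmentioned atoms arbitrary); the premises hold there but the conclusion fails.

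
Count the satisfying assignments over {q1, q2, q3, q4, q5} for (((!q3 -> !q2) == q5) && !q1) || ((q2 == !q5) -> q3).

Initial set: {T ((((!q3 -> !q2) == q5) && !q1) || ((q2 == !q5) -> q3))}.
T ((((!q3 -> !q2) == q5) && !q1) || ((q2 == !q5) -> q3)): β-rule — branch into T (((!q3 -> !q2) == q5) && !q1)  //  T ((q2 == !q5) -> q3).
  branch 1 (add T (((!q3 -> !q2) == q5) && !q1)):
    T (((!q3 -> !q2) == q5) && !q1): α-rule — add T ((!q3 -> !q2) == q5), T !q1.
    T ((!q3 -> !q2) == q5): β-rule — branch into T (!q3 -> !q2), T q5  //  F (!q3 -> !q2), F q5.
      branch 1.1 (add T (!q3 -> !q2), T q5):
        T (!q3 -> !q2): β-rule — branch into F !q3  //  T !q2.
          branch 1.1.1 (add F !q3):
            ○ open, literals {q1=false, q3=true, q5=true}.
          branch 1.1.2 (add T !q2):
            ○ open, literals {q1=false, q2=false, q5=true}.
      branch 1.2 (add F (!q3 -> !q2), F q5):
        F (!q3 -> !q2): α-rule — add T !q3, F !q2.
        ○ open, literals {q1=false, q2=true, q3=false, q5=false}.
  branch 2 (add T ((q2 == !q5) -> q3)):
    T ((q2 == !q5) -> q3): β-rule — branch into F (q2 == !q5)  //  T q3.
      branch 2.1 (add F (q2 == !q5)):
        F (q2 == !q5): β-rule — branch into T q2, F !q5  //  F q2, T !q5.
          branch 2.1.1 (add T q2, F !q5):
            ○ open, literals {q2=true, q5=true}.
          branch 2.1.2 (add F q2, T !q5):
            ○ open, literals {q2=false, q5=false}.
      branch 2.2 (add T q3):
        ○ open, literals {q3=true}.
0 branches closed, 6 open.
Each open branch fixes some atoms; the unmentioned ones are free. Counting distinct full assignments: branch {q1=false, q3=true, q5=true} (q2, q4) contributes 4 new; branch {q1=false, q2=false, q5=true} (q3, q4) contributes 2 new; branch {q1=false, q2=true, q3=false, q5=false} (q4) contributes 2 new; branch {q2=true, q5=true} (q1, q3, q4) contributes 6 new; branch {q2=false, q5=false} (q1, q3, q4) contributes 8 new; branch {q3=true} (q1, q2, q4, q5) contributes 6 new. Total: 28.

28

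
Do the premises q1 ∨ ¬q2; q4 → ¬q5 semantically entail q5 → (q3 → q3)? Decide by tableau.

Initial set: {(q1 ∨ ¬q2); (q4 → ¬q5); ¬(q5 → (q3 → q3))}.
¬(q5 → (q3 → q3)): α-rule — add q5, ¬(q3 → q3).
¬(q3 → q3): α-rule — add q3, ¬q3.
× closes — contains both q3 and ¬q3.
All 1 branch closes.
Every branch closed, so the premises entail the conclusion.

Yes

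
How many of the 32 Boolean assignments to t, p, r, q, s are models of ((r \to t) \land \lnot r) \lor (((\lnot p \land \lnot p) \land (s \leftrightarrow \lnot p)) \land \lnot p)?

Initial set: {(((r \to t) \land \lnot r) \lor (((\lnot p \land \lnot p) \land (s \leftrightarrow \lnot p)) \land \lnot p))}.
(((r \to t) \land \lnot r) \lor (((\lnot p \land \lnot p) \land (s \leftrightarrow \lnot p)) \land \lnot p)): β-rule — branch into ((r \to t) \land \lnot r)  //  (((\lnot p \land \lnot p) \land (s \leftrightarrow \lnot p)) \land \lnot p).
  branch 1 (add ((r \to t) \land \lnot r)):
    ((r \to t) \land \lnot r): α-rule — add (r \to t), \lnot r.
    (r \to t): β-rule — branch into \lnot r  //  t.
      branch 1.1 (add \lnot r):
        ○ open, literals {r=0}.
      branch 1.2 (add t):
        ○ open, literals {r=0, t=1}.
  branch 2 (add (((\lnot p \land \lnot p) \land (s \leftrightarrow \lnot p)) \land \lnot p)):
    (((\lnot p \land \lnot p) \land (s \leftrightarrow \lnot p)) \land \lnot p): α-rule — add ((\lnot p \land \lnot p) \land (s \leftrightarrow \lnot p)), \lnot p.
    ((\lnot p \land \lnot p) \land (s \leftrightarrow \lnot p)): α-rule — add (\lnot p \land \lnot p), (s \leftrightarrow \lnot p).
    (\lnot p \land \lnot p): α-rule — add \lnot p, \lnot p.
    (s \leftrightarrow \lnot p): β-rule — branch into s, \lnot p  //  \lnot s, \lnot \lnot p.
      branch 2.1 (add s, \lnot p):
        ○ open, literals {p=0, s=1}.
      branch 2.2 (add \lnot s, \lnot \lnot p):
        × closes — contains both p and \lnot p.
1 branch closed, 3 open.
Each open branch fixes some atoms; the unmentioned ones are free. Counting distinct full assignments: branch {r=0} (t, p, q, s) contributes 16 new; branch {r=0, t=1} (p, q, s) contributes 0 new; branch {p=0, s=1} (t, r, q) contributes 4 new. Total: 20.

20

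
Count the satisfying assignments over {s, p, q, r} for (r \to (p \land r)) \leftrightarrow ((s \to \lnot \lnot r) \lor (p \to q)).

Initial set: {((r \to (p \land r)) \leftrightarrow ((s \to \lnot \lnot r) \lor (p \to q)))}.
((r \to (p \land r)) \leftrightarrow ((s \to \lnot \lnot r) \lor (p \to q))): β-rule — branch into (r \to (p \land r)), ((s \to \lnot \lnot r) \lor (p \to q))  //  \lnot (r \to (p \land r)), \lnot ((s \to \lnot \lnot r) \lor (p \to q)).
  branch 1 (add (r \to (p \land r)), ((s \to \lnot \lnot r) \lor (p \to q))):
    (r \to (p \land r)): β-rule — branch into \lnot r  //  (p \land r).
      branch 1.1 (add \lnot r):
        ((s \to \lnot \lnot r) \lor (p \to q)): β-rule — branch into (s \to \lnot \lnot r)  //  (p \to q).
          branch 1.1.1 (add (s \to \lnot \lnot r)):
            (s \to \lnot \lnot r): β-rule — branch into \lnot s  //  \lnot \lnot r.
              branch 1.1.1.1 (add \lnot s):
                ○ open, literals {r=F, s=F}.
              branch 1.1.1.2 (add \lnot \lnot r):
                \lnot \lnot r: drop double negation, giving r.
                × closes — contains both r and \lnot r.
          branch 1.1.2 (add (p \to q)):
            (p \to q): β-rule — branch into \lnot p  //  q.
              branch 1.1.2.1 (add \lnot p):
                ○ open, literals {p=F, r=F}.
              branch 1.1.2.2 (add q):
                ○ open, literals {q=T, r=F}.
      branch 1.2 (add (p \land r)):
        (p \land r): α-rule — add p, r.
        ((s \to \lnot \lnot r) \lor (p \to q)): β-rule — branch into (s \to \lnot \lnot r)  //  (p \to q).
          branch 1.2.1 (add (s \to \lnot \lnot r)):
            (s \to \lnot \lnot r): β-rule — branch into \lnot s  //  \lnot \lnot r.
              branch 1.2.1.1 (add \lnot s):
                ○ open, literals {p=T, r=T, s=F}.
              branch 1.2.1.2 (add \lnot \lnot r):
                \lnot \lnot r: drop double negation, giving r.
                ○ open, literals {p=T, r=T}.
          branch 1.2.2 (add (p \to q)):
            (p \to q): β-rule — branch into \lnot p  //  q.
              branch 1.2.2.1 (add \lnot p):
                × closes — contains both p and \lnot p.
              branch 1.2.2.2 (add q):
                ○ open, literals {p=T, q=T, r=T}.
  branch 2 (add \lnot (r \to (p \land r)), \lnot ((s \to \lnot \lnot r) \lor (p \to q))):
    \lnot (r \to (p \land r)): α-rule — add r, \lnot (p \land r).
    \lnot ((s \to \lnot \lnot r) \lor (p \to q)): α-rule — add \lnot (s \to \lnot \lnot r), \lnot (p \to q).
    \lnot (s \to \lnot \lnot r): α-rule — add s, \lnot \lnot \lnot r.
    \lnot (p \to q): α-rule — add p, \lnot q.
    \lnot \lnot \lnot r: drop double negation, giving \lnot r.
    × closes — contains both r and \lnot r.
3 branches closed, 6 open.
Each open branch fixes some atoms; the unmentioned ones are free. Counting distinct full assignments: branch {r=F, s=F} (p, q) contributes 4 new; branch {p=F, r=F} (s, q) contributes 2 new; branch {q=T, r=F} (s, p) contributes 1 new; branch {p=T, r=T, s=F} (q) contributes 2 new; branch {p=T, r=T} (s, q) contributes 2 new; branch {p=T, q=T, r=T} (s) contributes 0 new. Total: 11.

11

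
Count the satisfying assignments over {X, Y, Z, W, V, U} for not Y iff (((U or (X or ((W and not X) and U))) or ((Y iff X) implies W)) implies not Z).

34

Initial set: {(not Y iff (((U or (X or ((W and not X) and U))) or ((Y iff X) implies W)) implies not Z))}.
(not Y iff (((U or (X or ((W and not X) and U))) or ((Y iff X) implies W)) implies not Z)): β-rule — branch into not Y, (((U or (X or ((W and not X) and U))) or ((Y iff X) implies W)) implies not Z)  //  not not Y, not (((U or (X or ((W and not X) and U))) or ((Y iff X) implies W)) implies not Z).
  branch 1 (add not Y, (((U or (X or ((W and not X) and U))) or ((Y iff X) implies W)) implies not Z)):
    (((U or (X or ((W and not X) and U))) or ((Y iff X) implies W)) implies not Z): β-rule — branch into not ((U or (X or ((W and not X) and U))) or ((Y iff X) implies W))  //  not Z.
      branch 1.1 (add not ((U or (X or ((W and not X) and U))) or ((Y iff X) implies W))):
        not ((U or (X or ((W and not X) and U))) or ((Y iff X) implies W)): α-rule — add not (U or (X or ((W and not X) and U))), not ((Y iff X) implies W).
        not (U or (X or ((W and not X) and U))): α-rule — add not U, not (X or ((W and not X) and U)).
        not ((Y iff X) implies W): α-rule — add (Y iff X), not W.
        not (X or ((W and not X) and U)): α-rule — add not X, not ((W and not X) and U).
        (Y iff X): β-rule — branch into Y, X  //  not Y, not X.
          branch 1.1.1 (add Y, X):
            × closes — contains both Y and not Y.
          branch 1.1.2 (add not Y, not X):
            not ((W and not X) and U): β-rule — branch into not (W and not X)  //  not U.
              branch 1.1.2.1 (add not (W and not X)):
                not (W and not X): β-rule — branch into not W  //  not not X.
                  branch 1.1.2.1.1 (add not W):
                    ○ open, literals {U=F, W=F, X=F, Y=F}.
                  branch 1.1.2.1.2 (add not not X):
                    × closes — contains both X and not X.
              branch 1.1.2.2 (add not U):
                ○ open, literals {U=F, W=F, X=F, Y=F}.
      branch 1.2 (add not Z):
        ○ open, literals {Y=F, Z=F}.
  branch 2 (add not not Y, not (((U or (X or ((W and not X) and U))) or ((Y iff X) implies W)) implies not Z)):
    not (((U or (X or ((W and not X) and U))) or ((Y iff X) implies W)) implies not Z): α-rule — add ((U or (X or ((W and not X) and U))) or ((Y iff X) implies W)), not not Z.
    ((U or (X or ((W and not X) and U))) or ((Y iff X) implies W)): β-rule — branch into (U or (X or ((W and not X) and U)))  //  ((Y iff X) implies W).
      branch 2.1 (add (U or (X or ((W and not X) and U)))):
        (U or (X or ((W and not X) and U))): β-rule — branch into U  //  (X or ((W and not X) and U)).
          branch 2.1.1 (add U):
            ○ open, literals {U=T, Y=T, Z=T}.
          branch 2.1.2 (add (X or ((W and not X) and U))):
            (X or ((W and not X) and U)): β-rule — branch into X  //  ((W and not X) and U).
              branch 2.1.2.1 (add X):
                ○ open, literals {X=T, Y=T, Z=T}.
              branch 2.1.2.2 (add ((W and not X) and U)):
                ((W and not X) and U): α-rule — add (W and not X), U.
                (W and not X): α-rule — add W, not X.
                ○ open, literals {U=T, W=T, X=F, Y=T, Z=T}.
      branch 2.2 (add ((Y iff X) implies W)):
        ((Y iff X) implies W): β-rule — branch into not (Y iff X)  //  W.
          branch 2.2.1 (add not (Y iff X)):
            not (Y iff X): β-rule — branch into Y, not X  //  not Y, X.
              branch 2.2.1.1 (add Y, not X):
                ○ open, literals {X=F, Y=T, Z=T}.
              branch 2.2.1.2 (add not Y, X):
                × closes — contains both Y and not Y.
          branch 2.2.2 (add W):
            ○ open, literals {W=T, Y=T, Z=T}.
3 branches closed, 8 open.
Each open branch fixes some atoms; the unmentioned ones are free. Counting distinct full assignments: branch {U=F, W=F, X=F, Y=F} (Z, V) contributes 4 new; branch {U=F, W=F, X=F, Y=F} (Z, V) contributes 0 new; branch {Y=F, Z=F} (X, W, V, U) contributes 14 new; branch {U=T, Y=T, Z=T} (X, W, V) contributes 8 new; branch {X=T, Y=T, Z=T} (W, V, U) contributes 4 new; branch {U=T, W=T, X=F, Y=T, Z=T} (V) contributes 0 new; branch {X=F, Y=T, Z=T} (W, V, U) contributes 4 new; branch {W=T, Y=T, Z=T} (X, V, U) contributes 0 new. Total: 34.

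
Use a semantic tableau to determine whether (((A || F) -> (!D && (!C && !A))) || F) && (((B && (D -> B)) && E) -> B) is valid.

Not valid

Assume the negation and expand:
Initial set: {F ((((A || F) -> (!D && (!C && !A))) || F) && (((B && (D -> B)) && E) -> B))}.
F ((((A || F) -> (!D && (!C && !A))) || F) && (((B && (D -> B)) && E) -> B)): β-rule — branch into F (((A || F) -> (!D && (!C && !A))) || F)  //  F (((B && (D -> B)) && E) -> B).
  branch 1 (add F (((A || F) -> (!D && (!C && !A))) || F)):
    F (((A || F) -> (!D && (!C && !A))) || F): α-rule — add F ((A || F) -> (!D && (!C && !A))), F F.
    F ((A || F) -> (!D && (!C && !A))): α-rule — add T (A || F), F (!D && (!C && !A)).
    T (A || F): β-rule — branch into T A  //  T F.
      branch 1.1 (add T A):
        F (!D && (!C && !A)): β-rule — branch into F !D  //  F (!C && !A).
          branch 1.1.1 (add F !D):
            ○ open, literals {A=1, D=1, F=0}.
          branch 1.1.2 (add F (!C && !A)):
            F (!C && !A): β-rule — branch into F !C  //  F !A.
              branch 1.1.2.1 (add F !C):
                ○ open, literals {A=1, C=1, F=0}.
              branch 1.1.2.2 (add F !A):
                ○ open, literals {A=1, F=0}.
      branch 1.2 (add T F):
        × closes — contains both F and !F.
  branch 2 (add F (((B && (D -> B)) && E) -> B)):
    F (((B && (D -> B)) && E) -> B): α-rule — add T ((B && (D -> B)) && E), F B.
    T ((B && (D -> B)) && E): α-rule — add T (B && (D -> B)), T E.
    T (B && (D -> B)): α-rule — add T B, T (D -> B).
    × closes — contains both B and !B.
2 branches closed, 3 open.
An open branch gives a countermodel: A=1, D=1, F=0 (unmentioned atoms arbitrary); under it the original formula is false.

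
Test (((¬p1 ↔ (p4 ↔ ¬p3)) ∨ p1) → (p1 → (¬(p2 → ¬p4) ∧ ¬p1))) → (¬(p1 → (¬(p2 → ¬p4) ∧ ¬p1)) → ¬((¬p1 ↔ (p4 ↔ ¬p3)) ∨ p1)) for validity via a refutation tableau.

Valid

Assume the negation and expand:
Initial set: {¬((((¬p1 ↔ (p4 ↔ ¬p3)) ∨ p1) → (p1 → (¬(p2 → ¬p4) ∧ ¬p1))) → (¬(p1 → (¬(p2 → ¬p4) ∧ ¬p1)) → ¬((¬p1 ↔ (p4 ↔ ¬p3)) ∨ p1)))}.
¬((((¬p1 ↔ (p4 ↔ ¬p3)) ∨ p1) → (p1 → (¬(p2 → ¬p4) ∧ ¬p1))) → (¬(p1 → (¬(p2 → ¬p4) ∧ ¬p1)) → ¬((¬p1 ↔ (p4 ↔ ¬p3)) ∨ p1))): α-rule — add (((¬p1 ↔ (p4 ↔ ¬p3)) ∨ p1) → (p1 → (¬(p2 → ¬p4) ∧ ¬p1))), ¬(¬(p1 → (¬(p2 → ¬p4) ∧ ¬p1)) → ¬((¬p1 ↔ (p4 ↔ ¬p3)) ∨ p1)).
¬(¬(p1 → (¬(p2 → ¬p4) ∧ ¬p1)) → ¬((¬p1 ↔ (p4 ↔ ¬p3)) ∨ p1)): α-rule — add ¬(p1 → (¬(p2 → ¬p4) ∧ ¬p1)), ¬¬((¬p1 ↔ (p4 ↔ ¬p3)) ∨ p1).
¬(p1 → (¬(p2 → ¬p4) ∧ ¬p1)): α-rule — add p1, ¬(¬(p2 → ¬p4) ∧ ¬p1).
(((¬p1 ↔ (p4 ↔ ¬p3)) ∨ p1) → (p1 → (¬(p2 → ¬p4) ∧ ¬p1))): β-rule — branch into ¬((¬p1 ↔ (p4 ↔ ¬p3)) ∨ p1)  //  (p1 → (¬(p2 → ¬p4) ∧ ¬p1)).
  branch 1 (add ¬((¬p1 ↔ (p4 ↔ ¬p3)) ∨ p1)):
    ¬((¬p1 ↔ (p4 ↔ ¬p3)) ∨ p1): α-rule — add ¬(¬p1 ↔ (p4 ↔ ¬p3)), ¬p1.
    × closes — contains both p1 and ¬p1.
  branch 2 (add (p1 → (¬(p2 → ¬p4) ∧ ¬p1))):
    ¬¬((¬p1 ↔ (p4 ↔ ¬p3)) ∨ p1): β-rule — branch into (¬p1 ↔ (p4 ↔ ¬p3))  //  p1.
      branch 2.1 (add (¬p1 ↔ (p4 ↔ ¬p3))):
        ¬(¬(p2 → ¬p4) ∧ ¬p1): β-rule — branch into ¬¬(p2 → ¬p4)  //  ¬¬p1.
          branch 2.1.1 (add ¬¬(p2 → ¬p4)):
            (p1 → (¬(p2 → ¬p4) ∧ ¬p1)): β-rule — branch into ¬p1  //  (¬(p2 → ¬p4) ∧ ¬p1).
              branch 2.1.1.1 (add ¬p1):
                × closes — contains both p1 and ¬p1.
              branch 2.1.1.2 (add (¬(p2 → ¬p4) ∧ ¬p1)):
                (¬(p2 → ¬p4) ∧ ¬p1): α-rule — add ¬(p2 → ¬p4), ¬p1.
                × closes — contains both p1 and ¬p1.
          branch 2.1.2 (add ¬¬p1):
            (p1 → (¬(p2 → ¬p4) ∧ ¬p1)): β-rule — branch into ¬p1  //  (¬(p2 → ¬p4) ∧ ¬p1).
              branch 2.1.2.1 (add ¬p1):
                × closes — contains both p1 and ¬p1.
              branch 2.1.2.2 (add (¬(p2 → ¬p4) ∧ ¬p1)):
                (¬(p2 → ¬p4) ∧ ¬p1): α-rule — add ¬(p2 → ¬p4), ¬p1.
                × closes — contains both p1 and ¬p1.
      branch 2.2 (add p1):
        ¬(¬(p2 → ¬p4) ∧ ¬p1): β-rule — branch into ¬¬(p2 → ¬p4)  //  ¬¬p1.
          branch 2.2.1 (add ¬¬(p2 → ¬p4)):
            (p1 → (¬(p2 → ¬p4) ∧ ¬p1)): β-rule — branch into ¬p1  //  (¬(p2 → ¬p4) ∧ ¬p1).
              branch 2.2.1.1 (add ¬p1):
                × closes — contains both p1 and ¬p1.
              branch 2.2.1.2 (add (¬(p2 → ¬p4) ∧ ¬p1)):
                (¬(p2 → ¬p4) ∧ ¬p1): α-rule — add ¬(p2 → ¬p4), ¬p1.
                × closes — contains both p1 and ¬p1.
          branch 2.2.2 (add ¬¬p1):
            (p1 → (¬(p2 → ¬p4) ∧ ¬p1)): β-rule — branch into ¬p1  //  (¬(p2 → ¬p4) ∧ ¬p1).
              branch 2.2.2.1 (add ¬p1):
                × closes — contains both p1 and ¬p1.
              branch 2.2.2.2 (add (¬(p2 → ¬p4) ∧ ¬p1)):
                (¬(p2 → ¬p4) ∧ ¬p1): α-rule — add ¬(p2 → ¬p4), ¬p1.
                × closes — contains both p1 and ¬p1.
All 9 branches close.
Every branch closed, so the negation is unsatisfiable and the formula is valid.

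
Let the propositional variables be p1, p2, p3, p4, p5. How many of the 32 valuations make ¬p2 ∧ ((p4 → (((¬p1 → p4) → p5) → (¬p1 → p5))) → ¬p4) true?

8

Initial set: {T (¬p2 ∧ ((p4 → (((¬p1 → p4) → p5) → (¬p1 → p5))) → ¬p4))}.
T (¬p2 ∧ ((p4 → (((¬p1 → p4) → p5) → (¬p1 → p5))) → ¬p4)): α-rule — add T ¬p2, T ((p4 → (((¬p1 → p4) → p5) → (¬p1 → p5))) → ¬p4).
T ((p4 → (((¬p1 → p4) → p5) → (¬p1 → p5))) → ¬p4): β-rule — branch into F (p4 → (((¬p1 → p4) → p5) → (¬p1 → p5)))  //  T ¬p4.
  branch 1 (add F (p4 → (((¬p1 → p4) → p5) → (¬p1 → p5)))):
    F (p4 → (((¬p1 → p4) → p5) → (¬p1 → p5))): α-rule — add T p4, F (((¬p1 → p4) → p5) → (¬p1 → p5)).
    F (((¬p1 → p4) → p5) → (¬p1 → p5)): α-rule — add T ((¬p1 → p4) → p5), F (¬p1 → p5).
    F (¬p1 → p5): α-rule — add T ¬p1, F p5.
    T ((¬p1 → p4) → p5): β-rule — branch into F (¬p1 → p4)  //  T p5.
      branch 1.1 (add F (¬p1 → p4)):
        F (¬p1 → p4): α-rule — add T ¬p1, F p4.
        × closes — contains both p4 and ¬p4.
      branch 1.2 (add T p5):
        × closes — contains both p5 and ¬p5.
  branch 2 (add T ¬p4):
    ○ open, literals {p2=F, p4=F}.
2 branches closed, 1 open.
Each open branch fixes some atoms; the unmentioned ones are free. Counting distinct full assignments: branch {p2=F, p4=F} (p1, p3, p5) contributes 8 new. Total: 8.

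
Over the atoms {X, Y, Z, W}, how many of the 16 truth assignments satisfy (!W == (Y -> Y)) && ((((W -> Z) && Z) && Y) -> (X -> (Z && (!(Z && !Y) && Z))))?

8

Initial set: {((!W == (Y -> Y)) && ((((W -> Z) && Z) && Y) -> (X -> (Z && (!(Z && !Y) && Z)))))}.
((!W == (Y -> Y)) && ((((W -> Z) && Z) && Y) -> (X -> (Z && (!(Z && !Y) && Z))))): α-rule — add (!W == (Y -> Y)), ((((W -> Z) && Z) && Y) -> (X -> (Z && (!(Z && !Y) && Z)))).
(!W == (Y -> Y)): β-rule — branch into !W, (Y -> Y)  //  !!W, !(Y -> Y).
  branch 1 (add !W, (Y -> Y)):
    ((((W -> Z) && Z) && Y) -> (X -> (Z && (!(Z && !Y) && Z)))): β-rule — branch into !(((W -> Z) && Z) && Y)  //  (X -> (Z && (!(Z && !Y) && Z))).
      branch 1.1 (add !(((W -> Z) && Z) && Y)):
        (Y -> Y): β-rule — branch into !Y  //  Y.
          branch 1.1.1 (add !Y):
            !(((W -> Z) && Z) && Y): β-rule — branch into !((W -> Z) && Z)  //  !Y.
              branch 1.1.1.1 (add !((W -> Z) && Z)):
                !((W -> Z) && Z): β-rule — branch into !(W -> Z)  //  !Z.
                  branch 1.1.1.1.1 (add !(W -> Z)):
                    !(W -> Z): α-rule — add W, !Z.
                    × closes — contains both W and !W.
                  branch 1.1.1.1.2 (add !Z):
                    ○ open, literals {W=0, Y=0, Z=0}.
              branch 1.1.1.2 (add !Y):
                ○ open, literals {W=0, Y=0}.
          branch 1.1.2 (add Y):
            !(((W -> Z) && Z) && Y): β-rule — branch into !((W -> Z) && Z)  //  !Y.
              branch 1.1.2.1 (add !((W -> Z) && Z)):
                !((W -> Z) && Z): β-rule — branch into !(W -> Z)  //  !Z.
                  branch 1.1.2.1.1 (add !(W -> Z)):
                    !(W -> Z): α-rule — add W, !Z.
                    × closes — contains both W and !W.
                  branch 1.1.2.1.2 (add !Z):
                    ○ open, literals {W=0, Y=1, Z=0}.
              branch 1.1.2.2 (add !Y):
                × closes — contains both Y and !Y.
      branch 1.2 (add (X -> (Z && (!(Z && !Y) && Z)))):
        (Y -> Y): β-rule — branch into !Y  //  Y.
          branch 1.2.1 (add !Y):
            (X -> (Z && (!(Z && !Y) && Z))): β-rule — branch into !X  //  (Z && (!(Z && !Y) && Z)).
              branch 1.2.1.1 (add !X):
                ○ open, literals {W=0, X=0, Y=0}.
              branch 1.2.1.2 (add (Z && (!(Z && !Y) && Z))):
                (Z && (!(Z && !Y) && Z)): α-rule — add Z, (!(Z && !Y) && Z).
                (!(Z && !Y) && Z): α-rule — add !(Z && !Y), Z.
                !(Z && !Y): β-rule — branch into !Z  //  !!Y.
                  branch 1.2.1.2.1 (add !Z):
                    × closes — contains both Z and !Z.
                  branch 1.2.1.2.2 (add !!Y):
                    × closes — contains both Y and !Y.
          branch 1.2.2 (add Y):
            (X -> (Z && (!(Z && !Y) && Z))): β-rule — branch into !X  //  (Z && (!(Z && !Y) && Z)).
              branch 1.2.2.1 (add !X):
                ○ open, literals {W=0, X=0, Y=1}.
              branch 1.2.2.2 (add (Z && (!(Z && !Y) && Z))):
                (Z && (!(Z && !Y) && Z)): α-rule — add Z, (!(Z && !Y) && Z).
                (!(Z && !Y) && Z): α-rule — add !(Z && !Y), Z.
                !(Z && !Y): β-rule — branch into !Z  //  !!Y.
                  branch 1.2.2.2.1 (add !Z):
                    × closes — contains both Z and !Z.
                  branch 1.2.2.2.2 (add !!Y):
                    ○ open, literals {W=0, Y=1, Z=1}.
  branch 2 (add !!W, !(Y -> Y)):
    !(Y -> Y): α-rule — add Y, !Y.
    × closes — contains both Y and !Y.
7 branches closed, 6 open.
Each open branch fixes some atoms; the unmentioned ones are free. Counting distinct full assignments: branch {W=0, Y=0, Z=0} (X) contributes 2 new; branch {W=0, Y=0} (X, Z) contributes 2 new; branch {W=0, Y=1, Z=0} (X) contributes 2 new; branch {W=0, X=0, Y=0} (Z) contributes 0 new; branch {W=0, X=0, Y=1} (Z) contributes 1 new; branch {W=0, Y=1, Z=1} (X) contributes 1 new. Total: 8.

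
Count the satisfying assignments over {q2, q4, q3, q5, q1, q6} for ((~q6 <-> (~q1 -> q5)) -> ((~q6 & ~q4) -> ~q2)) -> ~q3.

Initial set: {(((~q6 <-> (~q1 -> q5)) -> ((~q6 & ~q4) -> ~q2)) -> ~q3)}.
(((~q6 <-> (~q1 -> q5)) -> ((~q6 & ~q4) -> ~q2)) -> ~q3): β-rule — branch into ~((~q6 <-> (~q1 -> q5)) -> ((~q6 & ~q4) -> ~q2))  //  ~q3.
  branch 1 (add ~((~q6 <-> (~q1 -> q5)) -> ((~q6 & ~q4) -> ~q2))):
    ~((~q6 <-> (~q1 -> q5)) -> ((~q6 & ~q4) -> ~q2)): α-rule — add (~q6 <-> (~q1 -> q5)), ~((~q6 & ~q4) -> ~q2).
    ~((~q6 & ~q4) -> ~q2): α-rule — add (~q6 & ~q4), ~~q2.
    (~q6 & ~q4): α-rule — add ~q6, ~q4.
    (~q6 <-> (~q1 -> q5)): β-rule — branch into ~q6, (~q1 -> q5)  //  ~~q6, ~(~q1 -> q5).
      branch 1.1 (add ~q6, (~q1 -> q5)):
        (~q1 -> q5): β-rule — branch into ~~q1  //  q5.
          branch 1.1.1 (add ~~q1):
            ○ open, literals {q1=T, q2=T, q4=F, q6=F}.
          branch 1.1.2 (add q5):
            ○ open, literals {q2=T, q4=F, q5=T, q6=F}.
      branch 1.2 (add ~~q6, ~(~q1 -> q5)):
        × closes — contains both q6 and ~q6.
  branch 2 (add ~q3):
    ○ open, literals {q3=F}.
1 branch closed, 3 open.
Each open branch fixes some atoms; the unmentioned ones are free. Counting distinct full assignments: branch {q1=T, q2=T, q4=F, q6=F} (q3, q5) contributes 4 new; branch {q2=T, q4=F, q5=T, q6=F} (q3, q1) contributes 2 new; branch {q3=F} (q2, q4, q5, q1, q6) contributes 29 new. Total: 35.

35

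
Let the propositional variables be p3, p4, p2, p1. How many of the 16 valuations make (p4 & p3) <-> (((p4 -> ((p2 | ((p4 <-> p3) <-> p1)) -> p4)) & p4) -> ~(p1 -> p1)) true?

4

Initial set: {((p4 & p3) <-> (((p4 -> ((p2 | ((p4 <-> p3) <-> p1)) -> p4)) & p4) -> ~(p1 -> p1)))}.
((p4 & p3) <-> (((p4 -> ((p2 | ((p4 <-> p3) <-> p1)) -> p4)) & p4) -> ~(p1 -> p1))): β-rule — branch into (p4 & p3), (((p4 -> ((p2 | ((p4 <-> p3) <-> p1)) -> p4)) & p4) -> ~(p1 -> p1))  //  ~(p4 & p3), ~(((p4 -> ((p2 | ((p4 <-> p3) <-> p1)) -> p4)) & p4) -> ~(p1 -> p1)).
  branch 1 (add (p4 & p3), (((p4 -> ((p2 | ((p4 <-> p3) <-> p1)) -> p4)) & p4) -> ~(p1 -> p1))):
    (p4 & p3): α-rule — add p4, p3.
    (((p4 -> ((p2 | ((p4 <-> p3) <-> p1)) -> p4)) & p4) -> ~(p1 -> p1)): β-rule — branch into ~((p4 -> ((p2 | ((p4 <-> p3) <-> p1)) -> p4)) & p4)  //  ~(p1 -> p1).
      branch 1.1 (add ~((p4 -> ((p2 | ((p4 <-> p3) <-> p1)) -> p4)) & p4)):
        ~((p4 -> ((p2 | ((p4 <-> p3) <-> p1)) -> p4)) & p4): β-rule — branch into ~(p4 -> ((p2 | ((p4 <-> p3) <-> p1)) -> p4))  //  ~p4.
          branch 1.1.1 (add ~(p4 -> ((p2 | ((p4 <-> p3) <-> p1)) -> p4))):
            ~(p4 -> ((p2 | ((p4 <-> p3) <-> p1)) -> p4)): α-rule — add p4, ~((p2 | ((p4 <-> p3) <-> p1)) -> p4).
            ~((p2 | ((p4 <-> p3) <-> p1)) -> p4): α-rule — add (p2 | ((p4 <-> p3) <-> p1)), ~p4.
            × closes — contains both p4 and ~p4.
          branch 1.1.2 (add ~p4):
            × closes — contains both p4 and ~p4.
      branch 1.2 (add ~(p1 -> p1)):
        ~(p1 -> p1): α-rule — add p1, ~p1.
        × closes — contains both p1 and ~p1.
  branch 2 (add ~(p4 & p3), ~(((p4 -> ((p2 | ((p4 <-> p3) <-> p1)) -> p4)) & p4) -> ~(p1 -> p1))):
    ~(((p4 -> ((p2 | ((p4 <-> p3) <-> p1)) -> p4)) & p4) -> ~(p1 -> p1)): α-rule — add ((p4 -> ((p2 | ((p4 <-> p3) <-> p1)) -> p4)) & p4), ~~(p1 -> p1).
    ((p4 -> ((p2 | ((p4 <-> p3) <-> p1)) -> p4)) & p4): α-rule — add (p4 -> ((p2 | ((p4 <-> p3) <-> p1)) -> p4)), p4.
    ~(p4 & p3): β-rule — branch into ~p4  //  ~p3.
      branch 2.1 (add ~p4):
        × closes — contains both p4 and ~p4.
      branch 2.2 (add ~p3):
        ~~(p1 -> p1): β-rule — branch into ~p1  //  p1.
          branch 2.2.1 (add ~p1):
            (p4 -> ((p2 | ((p4 <-> p3) <-> p1)) -> p4)): β-rule — branch into ~p4  //  ((p2 | ((p4 <-> p3) <-> p1)) -> p4).
              branch 2.2.1.1 (add ~p4):
                × closes — contains both p4 and ~p4.
              branch 2.2.1.2 (add ((p2 | ((p4 <-> p3) <-> p1)) -> p4)):
                ((p2 | ((p4 <-> p3) <-> p1)) -> p4): β-rule — branch into ~(p2 | ((p4 <-> p3) <-> p1))  //  p4.
                  branch 2.2.1.2.1 (add ~(p2 | ((p4 <-> p3) <-> p1))):
                    ~(p2 | ((p4 <-> p3) <-> p1)): α-rule — add ~p2, ~((p4 <-> p3) <-> p1).
                    ~((p4 <-> p3) <-> p1): β-rule — branch into (p4 <-> p3), ~p1  //  ~(p4 <-> p3), p1.
                      branch 2.2.1.2.1.1 (add (p4 <-> p3), ~p1):
                        (p4 <-> p3): β-rule — branch into p4, p3  //  ~p4, ~p3.
                          branch 2.2.1.2.1.1.1 (add p4, p3):
                            × closes — contains both p3 and ~p3.
                          branch 2.2.1.2.1.1.2 (add ~p4, ~p3):
                            × closes — contains both p4 and ~p4.
                      branch 2.2.1.2.1.2 (add ~(p4 <-> p3), p1):
                        × closes — contains both p1 and ~p1.
                  branch 2.2.1.2.2 (add p4):
                    ○ open, literals {p1=0, p3=0, p4=1}.
          branch 2.2.2 (add p1):
            (p4 -> ((p2 | ((p4 <-> p3) <-> p1)) -> p4)): β-rule — branch into ~p4  //  ((p2 | ((p4 <-> p3) <-> p1)) -> p4).
              branch 2.2.2.1 (add ~p4):
                × closes — contains both p4 and ~p4.
              branch 2.2.2.2 (add ((p2 | ((p4 <-> p3) <-> p1)) -> p4)):
                ((p2 | ((p4 <-> p3) <-> p1)) -> p4): β-rule — branch into ~(p2 | ((p4 <-> p3) <-> p1))  //  p4.
                  branch 2.2.2.2.1 (add ~(p2 | ((p4 <-> p3) <-> p1))):
                    ~(p2 | ((p4 <-> p3) <-> p1)): α-rule — add ~p2, ~((p4 <-> p3) <-> p1).
                    ~((p4 <-> p3) <-> p1): β-rule — branch into (p4 <-> p3), ~p1  //  ~(p4 <-> p3), p1.
                      branch 2.2.2.2.1.1 (add (p4 <-> p3), ~p1):
                        × closes — contains both p1 and ~p1.
                      branch 2.2.2.2.1.2 (add ~(p4 <-> p3), p1):
                        ~(p4 <-> p3): β-rule — branch into p4, ~p3  //  ~p4, p3.
                          branch 2.2.2.2.1.2.1 (add p4, ~p3):
                            ○ open, literals {p1=1, p2=0, p3=0, p4=1}.
                          branch 2.2.2.2.1.2.2 (add ~p4, p3):
                            × closes — contains both p4 and ~p4.
                  branch 2.2.2.2.2 (add p4):
                    ○ open, literals {p1=1, p3=0, p4=1}.
11 branches closed, 3 open.
Each open branch fixes some atoms; the unmentioned ones are free. Counting distinct full assignments: branch {p1=0, p3=0, p4=1} (p2) contributes 2 new; branch {p1=1, p2=0, p3=0, p4=1} (none free) contributes 1 new; branch {p1=1, p3=0, p4=1} (p2) contributes 1 new. Total: 4.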